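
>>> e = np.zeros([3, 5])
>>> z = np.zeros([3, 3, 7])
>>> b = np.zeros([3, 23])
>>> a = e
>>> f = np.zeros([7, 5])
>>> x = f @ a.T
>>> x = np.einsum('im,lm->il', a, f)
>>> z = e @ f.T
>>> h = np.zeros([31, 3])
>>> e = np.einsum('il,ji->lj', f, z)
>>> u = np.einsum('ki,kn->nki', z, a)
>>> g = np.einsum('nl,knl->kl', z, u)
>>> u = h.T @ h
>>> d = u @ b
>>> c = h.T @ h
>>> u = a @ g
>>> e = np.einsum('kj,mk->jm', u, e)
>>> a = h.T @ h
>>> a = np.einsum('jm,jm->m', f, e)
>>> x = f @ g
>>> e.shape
(7, 5)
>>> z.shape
(3, 7)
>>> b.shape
(3, 23)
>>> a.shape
(5,)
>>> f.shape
(7, 5)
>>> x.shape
(7, 7)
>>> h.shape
(31, 3)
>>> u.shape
(3, 7)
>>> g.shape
(5, 7)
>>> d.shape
(3, 23)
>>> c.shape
(3, 3)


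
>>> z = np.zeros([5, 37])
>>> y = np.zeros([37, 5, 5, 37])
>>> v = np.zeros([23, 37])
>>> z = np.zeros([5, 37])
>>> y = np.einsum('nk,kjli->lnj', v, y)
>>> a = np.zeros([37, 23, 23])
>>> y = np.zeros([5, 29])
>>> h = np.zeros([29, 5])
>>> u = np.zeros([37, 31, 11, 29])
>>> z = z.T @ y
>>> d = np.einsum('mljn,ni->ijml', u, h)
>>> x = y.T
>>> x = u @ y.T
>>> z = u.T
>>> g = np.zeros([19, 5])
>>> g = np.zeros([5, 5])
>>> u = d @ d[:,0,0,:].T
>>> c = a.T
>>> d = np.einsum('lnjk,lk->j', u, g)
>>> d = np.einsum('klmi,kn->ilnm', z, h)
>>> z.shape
(29, 11, 31, 37)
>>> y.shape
(5, 29)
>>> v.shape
(23, 37)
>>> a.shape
(37, 23, 23)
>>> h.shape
(29, 5)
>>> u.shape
(5, 11, 37, 5)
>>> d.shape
(37, 11, 5, 31)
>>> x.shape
(37, 31, 11, 5)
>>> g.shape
(5, 5)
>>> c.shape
(23, 23, 37)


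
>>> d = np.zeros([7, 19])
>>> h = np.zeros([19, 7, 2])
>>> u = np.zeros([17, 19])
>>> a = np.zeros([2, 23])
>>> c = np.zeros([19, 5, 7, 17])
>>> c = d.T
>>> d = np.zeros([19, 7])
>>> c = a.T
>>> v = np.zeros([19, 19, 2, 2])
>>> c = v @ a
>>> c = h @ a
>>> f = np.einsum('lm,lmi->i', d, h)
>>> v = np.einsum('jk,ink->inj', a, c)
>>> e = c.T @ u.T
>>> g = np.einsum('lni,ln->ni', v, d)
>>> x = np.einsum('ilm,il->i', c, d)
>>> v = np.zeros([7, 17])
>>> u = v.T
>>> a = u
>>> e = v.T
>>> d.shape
(19, 7)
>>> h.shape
(19, 7, 2)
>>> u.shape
(17, 7)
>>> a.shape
(17, 7)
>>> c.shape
(19, 7, 23)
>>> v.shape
(7, 17)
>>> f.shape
(2,)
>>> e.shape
(17, 7)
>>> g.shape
(7, 2)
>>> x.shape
(19,)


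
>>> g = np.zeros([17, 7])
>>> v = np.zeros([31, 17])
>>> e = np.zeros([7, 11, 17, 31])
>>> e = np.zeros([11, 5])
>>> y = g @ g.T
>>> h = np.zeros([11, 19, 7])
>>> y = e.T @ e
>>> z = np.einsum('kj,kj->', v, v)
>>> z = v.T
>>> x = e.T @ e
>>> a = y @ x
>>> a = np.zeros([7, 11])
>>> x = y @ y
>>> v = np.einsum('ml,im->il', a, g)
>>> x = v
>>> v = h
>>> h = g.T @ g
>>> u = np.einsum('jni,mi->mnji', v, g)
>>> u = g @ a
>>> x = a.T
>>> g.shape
(17, 7)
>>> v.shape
(11, 19, 7)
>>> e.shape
(11, 5)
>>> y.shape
(5, 5)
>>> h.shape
(7, 7)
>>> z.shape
(17, 31)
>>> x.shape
(11, 7)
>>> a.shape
(7, 11)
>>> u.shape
(17, 11)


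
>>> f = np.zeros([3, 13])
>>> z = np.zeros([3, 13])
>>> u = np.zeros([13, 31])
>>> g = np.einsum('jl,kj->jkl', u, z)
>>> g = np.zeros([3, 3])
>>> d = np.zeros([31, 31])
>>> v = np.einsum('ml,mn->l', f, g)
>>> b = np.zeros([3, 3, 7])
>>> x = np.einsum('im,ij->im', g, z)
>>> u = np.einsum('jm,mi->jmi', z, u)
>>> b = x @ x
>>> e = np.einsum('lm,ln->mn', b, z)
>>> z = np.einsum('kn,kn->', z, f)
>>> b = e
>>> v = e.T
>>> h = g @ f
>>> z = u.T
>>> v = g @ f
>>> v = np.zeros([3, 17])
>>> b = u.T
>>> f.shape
(3, 13)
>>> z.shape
(31, 13, 3)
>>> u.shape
(3, 13, 31)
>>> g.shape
(3, 3)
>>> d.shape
(31, 31)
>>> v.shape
(3, 17)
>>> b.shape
(31, 13, 3)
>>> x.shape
(3, 3)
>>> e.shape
(3, 13)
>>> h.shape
(3, 13)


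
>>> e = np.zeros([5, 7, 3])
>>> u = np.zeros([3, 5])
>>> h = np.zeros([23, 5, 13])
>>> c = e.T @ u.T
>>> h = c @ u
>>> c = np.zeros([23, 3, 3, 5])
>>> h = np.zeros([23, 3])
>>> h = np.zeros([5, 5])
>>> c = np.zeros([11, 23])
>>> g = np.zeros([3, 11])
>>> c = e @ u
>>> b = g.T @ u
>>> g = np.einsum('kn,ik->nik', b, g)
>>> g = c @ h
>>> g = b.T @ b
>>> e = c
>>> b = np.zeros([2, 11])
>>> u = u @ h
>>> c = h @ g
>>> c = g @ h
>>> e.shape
(5, 7, 5)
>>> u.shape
(3, 5)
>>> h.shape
(5, 5)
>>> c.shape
(5, 5)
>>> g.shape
(5, 5)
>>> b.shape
(2, 11)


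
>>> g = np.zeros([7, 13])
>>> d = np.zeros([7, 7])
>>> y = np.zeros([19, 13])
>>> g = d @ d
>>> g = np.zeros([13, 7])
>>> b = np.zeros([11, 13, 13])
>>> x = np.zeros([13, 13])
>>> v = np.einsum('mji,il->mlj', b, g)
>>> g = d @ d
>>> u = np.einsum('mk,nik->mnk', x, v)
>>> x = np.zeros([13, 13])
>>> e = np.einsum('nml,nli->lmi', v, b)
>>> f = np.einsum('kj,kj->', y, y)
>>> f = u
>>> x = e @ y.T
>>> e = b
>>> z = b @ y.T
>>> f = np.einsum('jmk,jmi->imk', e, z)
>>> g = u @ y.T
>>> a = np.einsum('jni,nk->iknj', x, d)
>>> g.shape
(13, 11, 19)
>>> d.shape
(7, 7)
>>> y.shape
(19, 13)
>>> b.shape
(11, 13, 13)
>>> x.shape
(13, 7, 19)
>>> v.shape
(11, 7, 13)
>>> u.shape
(13, 11, 13)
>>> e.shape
(11, 13, 13)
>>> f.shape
(19, 13, 13)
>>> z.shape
(11, 13, 19)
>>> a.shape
(19, 7, 7, 13)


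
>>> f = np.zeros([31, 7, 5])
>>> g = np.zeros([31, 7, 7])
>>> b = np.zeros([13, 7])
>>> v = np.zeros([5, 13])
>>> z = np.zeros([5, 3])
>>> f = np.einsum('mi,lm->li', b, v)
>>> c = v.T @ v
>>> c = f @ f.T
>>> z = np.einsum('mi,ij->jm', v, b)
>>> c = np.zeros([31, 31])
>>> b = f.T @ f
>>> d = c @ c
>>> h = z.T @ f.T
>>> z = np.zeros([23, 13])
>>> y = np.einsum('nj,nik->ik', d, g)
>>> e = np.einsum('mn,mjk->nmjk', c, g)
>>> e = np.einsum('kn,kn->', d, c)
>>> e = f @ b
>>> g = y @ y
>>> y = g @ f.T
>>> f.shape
(5, 7)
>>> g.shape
(7, 7)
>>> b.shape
(7, 7)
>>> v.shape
(5, 13)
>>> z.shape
(23, 13)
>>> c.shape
(31, 31)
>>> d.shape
(31, 31)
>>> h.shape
(5, 5)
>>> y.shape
(7, 5)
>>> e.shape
(5, 7)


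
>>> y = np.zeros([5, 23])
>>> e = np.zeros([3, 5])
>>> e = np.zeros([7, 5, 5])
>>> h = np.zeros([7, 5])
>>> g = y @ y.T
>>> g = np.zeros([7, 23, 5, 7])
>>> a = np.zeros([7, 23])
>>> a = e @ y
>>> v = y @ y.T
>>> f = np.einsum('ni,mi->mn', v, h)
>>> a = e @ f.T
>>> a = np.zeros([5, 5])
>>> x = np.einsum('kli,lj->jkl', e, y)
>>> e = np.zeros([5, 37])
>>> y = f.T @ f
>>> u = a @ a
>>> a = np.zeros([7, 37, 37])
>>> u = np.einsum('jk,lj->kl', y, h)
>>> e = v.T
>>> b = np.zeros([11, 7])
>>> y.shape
(5, 5)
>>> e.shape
(5, 5)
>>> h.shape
(7, 5)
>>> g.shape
(7, 23, 5, 7)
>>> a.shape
(7, 37, 37)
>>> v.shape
(5, 5)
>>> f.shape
(7, 5)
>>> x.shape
(23, 7, 5)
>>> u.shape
(5, 7)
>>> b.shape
(11, 7)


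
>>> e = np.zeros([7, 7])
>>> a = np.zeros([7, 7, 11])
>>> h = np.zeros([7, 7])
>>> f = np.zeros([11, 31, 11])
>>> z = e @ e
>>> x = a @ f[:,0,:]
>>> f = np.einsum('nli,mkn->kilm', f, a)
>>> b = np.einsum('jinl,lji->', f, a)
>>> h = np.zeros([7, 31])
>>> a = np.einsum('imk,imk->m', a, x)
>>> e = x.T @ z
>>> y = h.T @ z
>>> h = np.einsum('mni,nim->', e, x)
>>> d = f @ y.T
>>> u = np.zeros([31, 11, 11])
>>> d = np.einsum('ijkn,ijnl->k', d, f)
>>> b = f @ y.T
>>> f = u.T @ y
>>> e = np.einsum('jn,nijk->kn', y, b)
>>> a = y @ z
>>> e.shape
(31, 7)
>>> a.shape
(31, 7)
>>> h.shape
()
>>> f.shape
(11, 11, 7)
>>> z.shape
(7, 7)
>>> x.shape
(7, 7, 11)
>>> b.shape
(7, 11, 31, 31)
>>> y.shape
(31, 7)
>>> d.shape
(31,)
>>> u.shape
(31, 11, 11)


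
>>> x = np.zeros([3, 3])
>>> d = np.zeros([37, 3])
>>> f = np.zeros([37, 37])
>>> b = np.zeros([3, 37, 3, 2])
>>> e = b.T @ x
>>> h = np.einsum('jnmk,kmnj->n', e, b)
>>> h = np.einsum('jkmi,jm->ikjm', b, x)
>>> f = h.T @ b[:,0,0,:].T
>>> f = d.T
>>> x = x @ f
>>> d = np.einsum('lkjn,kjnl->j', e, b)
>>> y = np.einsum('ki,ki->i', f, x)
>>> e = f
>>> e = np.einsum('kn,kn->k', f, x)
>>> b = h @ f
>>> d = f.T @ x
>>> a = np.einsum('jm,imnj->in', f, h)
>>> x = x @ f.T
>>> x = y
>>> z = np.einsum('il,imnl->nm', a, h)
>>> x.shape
(37,)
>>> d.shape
(37, 37)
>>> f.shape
(3, 37)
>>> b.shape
(2, 37, 3, 37)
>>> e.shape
(3,)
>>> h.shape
(2, 37, 3, 3)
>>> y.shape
(37,)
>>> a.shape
(2, 3)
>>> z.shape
(3, 37)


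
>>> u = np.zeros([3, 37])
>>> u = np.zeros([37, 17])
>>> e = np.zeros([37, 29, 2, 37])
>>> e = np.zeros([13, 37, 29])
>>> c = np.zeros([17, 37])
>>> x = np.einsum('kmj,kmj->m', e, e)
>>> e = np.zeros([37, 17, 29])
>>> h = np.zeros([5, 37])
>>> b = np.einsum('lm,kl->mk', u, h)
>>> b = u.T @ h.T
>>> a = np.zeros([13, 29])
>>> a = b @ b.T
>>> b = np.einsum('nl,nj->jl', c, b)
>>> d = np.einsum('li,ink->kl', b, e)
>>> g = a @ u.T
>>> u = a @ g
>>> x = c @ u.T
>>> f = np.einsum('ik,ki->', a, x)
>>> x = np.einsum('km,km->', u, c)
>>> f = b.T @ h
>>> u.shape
(17, 37)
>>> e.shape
(37, 17, 29)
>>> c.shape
(17, 37)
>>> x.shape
()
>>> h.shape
(5, 37)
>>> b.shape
(5, 37)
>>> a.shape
(17, 17)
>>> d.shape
(29, 5)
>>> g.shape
(17, 37)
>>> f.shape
(37, 37)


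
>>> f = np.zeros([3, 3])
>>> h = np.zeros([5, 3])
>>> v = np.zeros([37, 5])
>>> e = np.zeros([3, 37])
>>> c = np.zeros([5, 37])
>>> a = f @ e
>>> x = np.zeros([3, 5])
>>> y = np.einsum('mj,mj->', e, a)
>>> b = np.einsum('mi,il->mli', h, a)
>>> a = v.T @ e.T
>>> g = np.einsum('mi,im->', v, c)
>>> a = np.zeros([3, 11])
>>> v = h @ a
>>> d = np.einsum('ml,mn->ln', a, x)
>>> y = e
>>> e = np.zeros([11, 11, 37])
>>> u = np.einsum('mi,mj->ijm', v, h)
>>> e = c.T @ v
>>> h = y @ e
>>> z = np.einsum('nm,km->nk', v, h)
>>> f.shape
(3, 3)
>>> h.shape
(3, 11)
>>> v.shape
(5, 11)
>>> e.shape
(37, 11)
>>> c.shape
(5, 37)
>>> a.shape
(3, 11)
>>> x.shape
(3, 5)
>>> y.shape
(3, 37)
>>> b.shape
(5, 37, 3)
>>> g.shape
()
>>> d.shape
(11, 5)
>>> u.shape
(11, 3, 5)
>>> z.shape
(5, 3)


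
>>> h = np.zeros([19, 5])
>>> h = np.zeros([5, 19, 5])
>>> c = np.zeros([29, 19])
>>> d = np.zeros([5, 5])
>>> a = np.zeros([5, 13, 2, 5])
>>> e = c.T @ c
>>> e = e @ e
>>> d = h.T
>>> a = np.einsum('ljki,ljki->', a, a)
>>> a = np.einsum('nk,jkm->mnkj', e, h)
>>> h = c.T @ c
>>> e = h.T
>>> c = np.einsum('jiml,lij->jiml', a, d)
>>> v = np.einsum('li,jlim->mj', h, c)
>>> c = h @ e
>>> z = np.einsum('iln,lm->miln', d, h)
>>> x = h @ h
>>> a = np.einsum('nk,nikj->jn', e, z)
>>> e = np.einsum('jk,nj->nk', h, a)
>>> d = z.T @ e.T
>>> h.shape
(19, 19)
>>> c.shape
(19, 19)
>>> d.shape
(5, 19, 5, 5)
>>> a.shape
(5, 19)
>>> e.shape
(5, 19)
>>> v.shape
(5, 5)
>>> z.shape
(19, 5, 19, 5)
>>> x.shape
(19, 19)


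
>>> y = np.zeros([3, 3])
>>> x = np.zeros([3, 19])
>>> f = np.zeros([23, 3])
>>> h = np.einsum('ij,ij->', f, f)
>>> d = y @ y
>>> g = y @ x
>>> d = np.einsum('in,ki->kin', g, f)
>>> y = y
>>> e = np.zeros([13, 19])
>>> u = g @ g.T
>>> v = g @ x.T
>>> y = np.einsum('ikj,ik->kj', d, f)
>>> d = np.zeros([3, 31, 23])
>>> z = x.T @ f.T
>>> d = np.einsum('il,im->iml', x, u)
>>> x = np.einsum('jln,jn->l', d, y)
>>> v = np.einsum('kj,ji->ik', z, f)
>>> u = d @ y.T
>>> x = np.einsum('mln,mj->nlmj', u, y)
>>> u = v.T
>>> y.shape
(3, 19)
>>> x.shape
(3, 3, 3, 19)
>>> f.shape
(23, 3)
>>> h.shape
()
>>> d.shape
(3, 3, 19)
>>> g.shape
(3, 19)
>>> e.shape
(13, 19)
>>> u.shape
(19, 3)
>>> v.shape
(3, 19)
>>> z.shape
(19, 23)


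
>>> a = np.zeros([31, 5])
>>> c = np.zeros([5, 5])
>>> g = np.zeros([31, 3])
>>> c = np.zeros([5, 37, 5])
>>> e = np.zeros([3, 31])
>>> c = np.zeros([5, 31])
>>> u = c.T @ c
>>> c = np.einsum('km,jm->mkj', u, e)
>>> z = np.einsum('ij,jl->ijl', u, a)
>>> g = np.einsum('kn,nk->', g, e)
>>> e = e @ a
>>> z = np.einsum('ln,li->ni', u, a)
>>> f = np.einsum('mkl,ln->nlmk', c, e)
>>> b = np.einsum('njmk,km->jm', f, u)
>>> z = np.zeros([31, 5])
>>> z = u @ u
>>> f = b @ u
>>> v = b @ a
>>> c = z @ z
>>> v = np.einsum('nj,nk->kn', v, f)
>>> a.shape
(31, 5)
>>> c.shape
(31, 31)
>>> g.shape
()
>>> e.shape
(3, 5)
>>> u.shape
(31, 31)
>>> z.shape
(31, 31)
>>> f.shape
(3, 31)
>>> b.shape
(3, 31)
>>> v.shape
(31, 3)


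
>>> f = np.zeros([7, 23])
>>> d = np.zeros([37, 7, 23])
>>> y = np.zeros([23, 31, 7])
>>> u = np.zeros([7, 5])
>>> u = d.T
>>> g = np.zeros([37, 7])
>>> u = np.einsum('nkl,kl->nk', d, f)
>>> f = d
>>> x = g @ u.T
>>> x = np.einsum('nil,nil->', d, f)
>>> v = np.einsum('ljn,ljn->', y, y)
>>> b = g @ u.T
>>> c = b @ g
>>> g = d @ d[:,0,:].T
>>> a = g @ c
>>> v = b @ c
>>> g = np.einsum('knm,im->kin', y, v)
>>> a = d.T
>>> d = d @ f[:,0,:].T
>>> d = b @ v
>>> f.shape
(37, 7, 23)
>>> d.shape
(37, 7)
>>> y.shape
(23, 31, 7)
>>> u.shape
(37, 7)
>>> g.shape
(23, 37, 31)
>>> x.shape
()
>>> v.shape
(37, 7)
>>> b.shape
(37, 37)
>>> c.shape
(37, 7)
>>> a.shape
(23, 7, 37)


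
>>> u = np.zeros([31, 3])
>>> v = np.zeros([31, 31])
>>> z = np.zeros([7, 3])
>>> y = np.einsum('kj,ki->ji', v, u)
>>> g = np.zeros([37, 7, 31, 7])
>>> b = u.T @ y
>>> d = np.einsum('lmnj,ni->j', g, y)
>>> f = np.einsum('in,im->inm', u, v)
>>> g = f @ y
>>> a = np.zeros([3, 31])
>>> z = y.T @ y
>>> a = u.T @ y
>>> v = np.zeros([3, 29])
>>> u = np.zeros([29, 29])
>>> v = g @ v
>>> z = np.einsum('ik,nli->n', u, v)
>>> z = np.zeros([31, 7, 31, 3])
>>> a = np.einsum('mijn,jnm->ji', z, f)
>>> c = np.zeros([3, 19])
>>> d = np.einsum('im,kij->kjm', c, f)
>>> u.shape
(29, 29)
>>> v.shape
(31, 3, 29)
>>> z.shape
(31, 7, 31, 3)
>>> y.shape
(31, 3)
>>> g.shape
(31, 3, 3)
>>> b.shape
(3, 3)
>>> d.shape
(31, 31, 19)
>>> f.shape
(31, 3, 31)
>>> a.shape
(31, 7)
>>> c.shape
(3, 19)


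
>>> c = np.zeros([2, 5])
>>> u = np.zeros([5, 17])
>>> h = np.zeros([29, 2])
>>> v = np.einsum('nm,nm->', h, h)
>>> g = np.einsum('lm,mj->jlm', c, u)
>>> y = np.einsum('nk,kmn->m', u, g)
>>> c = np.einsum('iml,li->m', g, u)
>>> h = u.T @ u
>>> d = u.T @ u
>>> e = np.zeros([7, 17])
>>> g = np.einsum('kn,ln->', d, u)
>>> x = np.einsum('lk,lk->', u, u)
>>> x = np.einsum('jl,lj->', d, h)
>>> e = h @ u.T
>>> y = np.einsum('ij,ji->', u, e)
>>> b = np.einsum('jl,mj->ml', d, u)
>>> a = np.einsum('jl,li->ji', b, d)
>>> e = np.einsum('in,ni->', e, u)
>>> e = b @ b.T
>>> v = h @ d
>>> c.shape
(2,)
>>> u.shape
(5, 17)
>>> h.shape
(17, 17)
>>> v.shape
(17, 17)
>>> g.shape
()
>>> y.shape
()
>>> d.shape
(17, 17)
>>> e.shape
(5, 5)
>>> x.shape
()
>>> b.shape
(5, 17)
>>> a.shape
(5, 17)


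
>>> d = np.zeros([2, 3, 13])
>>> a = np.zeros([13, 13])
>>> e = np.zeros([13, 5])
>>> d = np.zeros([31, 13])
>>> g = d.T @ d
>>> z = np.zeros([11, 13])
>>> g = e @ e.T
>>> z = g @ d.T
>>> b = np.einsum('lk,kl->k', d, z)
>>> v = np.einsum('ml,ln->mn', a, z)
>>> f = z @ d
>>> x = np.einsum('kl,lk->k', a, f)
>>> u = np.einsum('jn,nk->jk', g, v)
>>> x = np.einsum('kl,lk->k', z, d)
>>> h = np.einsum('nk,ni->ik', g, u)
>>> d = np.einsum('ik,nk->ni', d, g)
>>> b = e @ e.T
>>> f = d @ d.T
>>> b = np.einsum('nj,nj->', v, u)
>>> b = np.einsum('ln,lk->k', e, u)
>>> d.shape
(13, 31)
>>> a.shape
(13, 13)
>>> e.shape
(13, 5)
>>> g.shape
(13, 13)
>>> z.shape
(13, 31)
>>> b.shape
(31,)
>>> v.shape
(13, 31)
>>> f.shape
(13, 13)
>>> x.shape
(13,)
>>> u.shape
(13, 31)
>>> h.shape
(31, 13)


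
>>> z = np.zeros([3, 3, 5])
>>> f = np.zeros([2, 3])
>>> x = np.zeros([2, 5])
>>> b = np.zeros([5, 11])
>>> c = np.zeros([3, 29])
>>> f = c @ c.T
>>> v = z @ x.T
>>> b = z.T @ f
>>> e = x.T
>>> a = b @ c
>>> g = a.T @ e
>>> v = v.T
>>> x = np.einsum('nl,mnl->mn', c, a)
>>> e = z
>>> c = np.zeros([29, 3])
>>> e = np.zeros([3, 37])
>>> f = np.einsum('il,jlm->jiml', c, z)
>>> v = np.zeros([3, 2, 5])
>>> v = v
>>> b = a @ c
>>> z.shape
(3, 3, 5)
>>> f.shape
(3, 29, 5, 3)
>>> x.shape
(5, 3)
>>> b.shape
(5, 3, 3)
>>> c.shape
(29, 3)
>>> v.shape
(3, 2, 5)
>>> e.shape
(3, 37)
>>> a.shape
(5, 3, 29)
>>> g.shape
(29, 3, 2)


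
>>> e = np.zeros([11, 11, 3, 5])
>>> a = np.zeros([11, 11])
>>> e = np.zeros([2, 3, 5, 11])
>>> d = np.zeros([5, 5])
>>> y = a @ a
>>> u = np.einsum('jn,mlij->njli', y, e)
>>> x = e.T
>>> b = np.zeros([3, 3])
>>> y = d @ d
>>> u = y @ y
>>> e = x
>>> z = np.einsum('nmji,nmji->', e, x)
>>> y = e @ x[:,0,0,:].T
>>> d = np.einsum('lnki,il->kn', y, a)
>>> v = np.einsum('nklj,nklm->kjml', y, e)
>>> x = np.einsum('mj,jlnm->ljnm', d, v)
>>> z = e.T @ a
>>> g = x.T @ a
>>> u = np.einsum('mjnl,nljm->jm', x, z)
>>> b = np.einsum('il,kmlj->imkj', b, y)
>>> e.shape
(11, 5, 3, 2)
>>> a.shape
(11, 11)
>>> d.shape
(3, 5)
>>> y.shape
(11, 5, 3, 11)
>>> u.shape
(5, 11)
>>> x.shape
(11, 5, 2, 3)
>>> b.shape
(3, 5, 11, 11)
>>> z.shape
(2, 3, 5, 11)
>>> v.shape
(5, 11, 2, 3)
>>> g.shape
(3, 2, 5, 11)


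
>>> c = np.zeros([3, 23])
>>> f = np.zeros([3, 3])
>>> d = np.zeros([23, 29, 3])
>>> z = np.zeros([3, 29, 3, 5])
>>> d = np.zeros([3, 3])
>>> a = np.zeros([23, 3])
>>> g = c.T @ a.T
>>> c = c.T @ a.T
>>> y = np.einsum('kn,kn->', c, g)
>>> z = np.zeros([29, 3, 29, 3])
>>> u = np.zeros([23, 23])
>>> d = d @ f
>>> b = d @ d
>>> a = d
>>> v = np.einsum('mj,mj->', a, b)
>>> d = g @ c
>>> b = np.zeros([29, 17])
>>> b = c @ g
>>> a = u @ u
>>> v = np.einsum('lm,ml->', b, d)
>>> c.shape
(23, 23)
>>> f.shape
(3, 3)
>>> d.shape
(23, 23)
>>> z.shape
(29, 3, 29, 3)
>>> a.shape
(23, 23)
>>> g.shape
(23, 23)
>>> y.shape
()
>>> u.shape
(23, 23)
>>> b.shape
(23, 23)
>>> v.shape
()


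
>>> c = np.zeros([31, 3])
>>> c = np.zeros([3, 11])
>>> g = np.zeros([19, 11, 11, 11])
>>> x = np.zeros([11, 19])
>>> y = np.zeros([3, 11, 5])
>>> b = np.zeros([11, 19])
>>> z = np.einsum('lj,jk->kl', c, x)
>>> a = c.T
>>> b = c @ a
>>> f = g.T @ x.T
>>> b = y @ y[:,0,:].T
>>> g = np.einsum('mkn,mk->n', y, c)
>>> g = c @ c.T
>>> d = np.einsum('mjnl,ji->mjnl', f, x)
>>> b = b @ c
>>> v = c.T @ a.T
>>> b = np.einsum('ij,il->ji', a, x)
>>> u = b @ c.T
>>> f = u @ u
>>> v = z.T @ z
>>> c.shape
(3, 11)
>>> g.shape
(3, 3)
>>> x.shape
(11, 19)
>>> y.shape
(3, 11, 5)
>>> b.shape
(3, 11)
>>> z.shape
(19, 3)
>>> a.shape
(11, 3)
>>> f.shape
(3, 3)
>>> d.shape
(11, 11, 11, 11)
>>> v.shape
(3, 3)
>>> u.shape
(3, 3)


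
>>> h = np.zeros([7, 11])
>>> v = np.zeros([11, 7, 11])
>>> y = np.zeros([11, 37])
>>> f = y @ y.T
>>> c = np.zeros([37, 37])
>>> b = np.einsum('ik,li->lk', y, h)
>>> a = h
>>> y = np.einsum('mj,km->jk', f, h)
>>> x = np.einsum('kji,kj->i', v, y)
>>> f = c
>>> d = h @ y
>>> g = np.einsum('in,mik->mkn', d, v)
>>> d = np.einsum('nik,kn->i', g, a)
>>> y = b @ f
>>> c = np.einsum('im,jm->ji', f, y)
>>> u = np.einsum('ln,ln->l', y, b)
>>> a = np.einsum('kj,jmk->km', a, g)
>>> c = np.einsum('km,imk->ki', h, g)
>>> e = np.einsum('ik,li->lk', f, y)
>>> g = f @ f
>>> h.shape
(7, 11)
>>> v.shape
(11, 7, 11)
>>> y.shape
(7, 37)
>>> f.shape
(37, 37)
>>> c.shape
(7, 11)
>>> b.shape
(7, 37)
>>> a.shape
(7, 11)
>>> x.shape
(11,)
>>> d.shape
(11,)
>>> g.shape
(37, 37)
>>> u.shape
(7,)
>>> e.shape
(7, 37)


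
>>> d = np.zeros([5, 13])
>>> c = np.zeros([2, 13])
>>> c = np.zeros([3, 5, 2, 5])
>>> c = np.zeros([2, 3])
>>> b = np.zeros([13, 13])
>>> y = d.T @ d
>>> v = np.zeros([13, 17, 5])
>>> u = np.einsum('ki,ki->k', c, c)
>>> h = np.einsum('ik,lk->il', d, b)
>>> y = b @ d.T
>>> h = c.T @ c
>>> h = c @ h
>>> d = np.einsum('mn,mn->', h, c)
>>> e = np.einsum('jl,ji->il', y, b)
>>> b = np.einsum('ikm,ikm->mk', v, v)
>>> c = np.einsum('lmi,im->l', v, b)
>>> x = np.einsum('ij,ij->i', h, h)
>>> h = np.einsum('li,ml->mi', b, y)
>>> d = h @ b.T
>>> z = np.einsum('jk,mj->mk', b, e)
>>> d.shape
(13, 5)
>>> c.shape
(13,)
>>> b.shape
(5, 17)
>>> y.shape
(13, 5)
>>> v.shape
(13, 17, 5)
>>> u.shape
(2,)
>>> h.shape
(13, 17)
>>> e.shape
(13, 5)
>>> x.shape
(2,)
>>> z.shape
(13, 17)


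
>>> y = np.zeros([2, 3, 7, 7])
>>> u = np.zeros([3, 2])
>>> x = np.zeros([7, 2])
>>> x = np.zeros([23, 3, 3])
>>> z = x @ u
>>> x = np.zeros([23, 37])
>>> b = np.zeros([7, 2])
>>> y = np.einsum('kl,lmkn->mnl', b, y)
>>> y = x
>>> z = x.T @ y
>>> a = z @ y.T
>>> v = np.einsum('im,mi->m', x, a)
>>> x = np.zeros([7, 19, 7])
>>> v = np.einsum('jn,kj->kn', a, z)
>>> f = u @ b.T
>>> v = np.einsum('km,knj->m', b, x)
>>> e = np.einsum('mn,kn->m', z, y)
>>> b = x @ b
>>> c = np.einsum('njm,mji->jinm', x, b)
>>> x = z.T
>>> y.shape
(23, 37)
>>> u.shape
(3, 2)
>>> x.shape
(37, 37)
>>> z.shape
(37, 37)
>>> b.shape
(7, 19, 2)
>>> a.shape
(37, 23)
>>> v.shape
(2,)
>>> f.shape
(3, 7)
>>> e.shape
(37,)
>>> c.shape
(19, 2, 7, 7)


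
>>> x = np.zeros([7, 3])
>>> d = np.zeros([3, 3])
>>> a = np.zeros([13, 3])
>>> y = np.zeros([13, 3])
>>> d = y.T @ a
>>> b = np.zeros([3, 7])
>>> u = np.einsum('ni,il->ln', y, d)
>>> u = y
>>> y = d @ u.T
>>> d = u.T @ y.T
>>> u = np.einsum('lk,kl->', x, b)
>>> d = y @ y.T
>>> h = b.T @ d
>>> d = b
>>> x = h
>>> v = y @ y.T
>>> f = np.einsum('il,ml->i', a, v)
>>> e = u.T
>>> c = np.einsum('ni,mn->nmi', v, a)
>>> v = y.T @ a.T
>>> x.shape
(7, 3)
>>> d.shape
(3, 7)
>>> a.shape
(13, 3)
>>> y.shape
(3, 13)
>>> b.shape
(3, 7)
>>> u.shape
()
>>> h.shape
(7, 3)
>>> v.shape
(13, 13)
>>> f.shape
(13,)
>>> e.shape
()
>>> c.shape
(3, 13, 3)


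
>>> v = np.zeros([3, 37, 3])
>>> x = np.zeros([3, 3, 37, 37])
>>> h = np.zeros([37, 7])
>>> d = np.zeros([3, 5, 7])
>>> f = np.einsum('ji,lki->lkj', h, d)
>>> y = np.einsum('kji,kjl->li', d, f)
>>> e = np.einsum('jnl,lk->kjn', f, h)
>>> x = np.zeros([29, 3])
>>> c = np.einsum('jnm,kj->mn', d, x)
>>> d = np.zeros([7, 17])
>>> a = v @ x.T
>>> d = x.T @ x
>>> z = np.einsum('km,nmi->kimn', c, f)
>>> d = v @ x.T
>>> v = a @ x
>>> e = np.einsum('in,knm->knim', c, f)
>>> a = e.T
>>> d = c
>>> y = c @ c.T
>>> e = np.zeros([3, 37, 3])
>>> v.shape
(3, 37, 3)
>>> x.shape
(29, 3)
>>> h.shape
(37, 7)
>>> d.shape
(7, 5)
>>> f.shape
(3, 5, 37)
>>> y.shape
(7, 7)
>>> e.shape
(3, 37, 3)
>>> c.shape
(7, 5)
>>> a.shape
(37, 7, 5, 3)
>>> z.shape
(7, 37, 5, 3)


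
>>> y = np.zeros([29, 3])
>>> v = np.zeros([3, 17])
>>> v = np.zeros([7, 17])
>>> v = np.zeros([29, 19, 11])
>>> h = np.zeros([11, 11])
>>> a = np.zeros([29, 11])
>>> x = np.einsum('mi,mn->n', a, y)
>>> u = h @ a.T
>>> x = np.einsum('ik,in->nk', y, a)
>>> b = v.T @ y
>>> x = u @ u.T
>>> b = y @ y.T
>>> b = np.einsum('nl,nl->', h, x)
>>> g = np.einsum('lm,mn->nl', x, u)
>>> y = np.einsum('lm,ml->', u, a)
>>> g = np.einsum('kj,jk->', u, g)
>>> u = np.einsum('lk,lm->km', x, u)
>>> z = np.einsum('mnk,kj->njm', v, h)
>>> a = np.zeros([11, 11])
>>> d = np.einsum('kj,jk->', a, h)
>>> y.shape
()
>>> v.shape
(29, 19, 11)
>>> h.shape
(11, 11)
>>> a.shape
(11, 11)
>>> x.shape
(11, 11)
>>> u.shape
(11, 29)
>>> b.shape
()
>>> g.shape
()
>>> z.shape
(19, 11, 29)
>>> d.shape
()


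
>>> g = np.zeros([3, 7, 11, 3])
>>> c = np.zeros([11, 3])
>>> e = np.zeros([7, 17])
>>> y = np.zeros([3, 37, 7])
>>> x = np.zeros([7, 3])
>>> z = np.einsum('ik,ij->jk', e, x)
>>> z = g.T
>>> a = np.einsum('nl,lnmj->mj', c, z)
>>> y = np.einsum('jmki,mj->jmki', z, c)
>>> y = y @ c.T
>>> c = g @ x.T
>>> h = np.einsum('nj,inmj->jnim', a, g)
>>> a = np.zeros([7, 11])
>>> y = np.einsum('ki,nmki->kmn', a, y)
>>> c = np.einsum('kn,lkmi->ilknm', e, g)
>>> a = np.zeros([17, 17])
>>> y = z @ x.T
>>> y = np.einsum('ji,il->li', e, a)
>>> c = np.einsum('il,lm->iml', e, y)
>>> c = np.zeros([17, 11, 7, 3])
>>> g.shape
(3, 7, 11, 3)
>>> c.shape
(17, 11, 7, 3)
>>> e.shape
(7, 17)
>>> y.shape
(17, 17)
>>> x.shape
(7, 3)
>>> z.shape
(3, 11, 7, 3)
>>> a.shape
(17, 17)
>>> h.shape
(3, 7, 3, 11)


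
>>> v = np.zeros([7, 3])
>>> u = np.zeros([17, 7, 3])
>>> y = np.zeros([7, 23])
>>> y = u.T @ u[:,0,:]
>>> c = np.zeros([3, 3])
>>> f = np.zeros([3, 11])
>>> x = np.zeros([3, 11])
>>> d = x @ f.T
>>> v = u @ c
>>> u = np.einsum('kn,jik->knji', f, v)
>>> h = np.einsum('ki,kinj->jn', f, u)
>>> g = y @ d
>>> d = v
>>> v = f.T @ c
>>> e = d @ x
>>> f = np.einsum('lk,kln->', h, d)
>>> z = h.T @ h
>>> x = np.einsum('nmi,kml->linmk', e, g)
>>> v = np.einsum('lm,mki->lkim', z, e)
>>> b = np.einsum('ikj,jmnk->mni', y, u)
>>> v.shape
(17, 7, 11, 17)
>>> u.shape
(3, 11, 17, 7)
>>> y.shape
(3, 7, 3)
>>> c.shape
(3, 3)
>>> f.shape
()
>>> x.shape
(3, 11, 17, 7, 3)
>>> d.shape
(17, 7, 3)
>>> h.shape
(7, 17)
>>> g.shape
(3, 7, 3)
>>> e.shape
(17, 7, 11)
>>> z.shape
(17, 17)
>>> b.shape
(11, 17, 3)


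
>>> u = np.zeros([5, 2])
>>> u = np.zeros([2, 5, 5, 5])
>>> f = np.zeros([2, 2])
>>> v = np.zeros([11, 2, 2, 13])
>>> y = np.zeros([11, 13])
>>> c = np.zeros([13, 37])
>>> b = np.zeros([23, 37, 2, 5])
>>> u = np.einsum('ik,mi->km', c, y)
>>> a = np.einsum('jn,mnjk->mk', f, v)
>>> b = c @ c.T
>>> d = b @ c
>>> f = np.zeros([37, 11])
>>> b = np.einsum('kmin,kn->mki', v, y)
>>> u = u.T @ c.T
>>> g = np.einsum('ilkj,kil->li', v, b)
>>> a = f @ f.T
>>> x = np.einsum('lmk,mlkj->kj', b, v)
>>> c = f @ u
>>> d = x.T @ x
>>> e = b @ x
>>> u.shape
(11, 13)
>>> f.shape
(37, 11)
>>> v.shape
(11, 2, 2, 13)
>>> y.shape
(11, 13)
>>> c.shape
(37, 13)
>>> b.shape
(2, 11, 2)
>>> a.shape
(37, 37)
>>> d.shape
(13, 13)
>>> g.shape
(2, 11)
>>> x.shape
(2, 13)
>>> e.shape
(2, 11, 13)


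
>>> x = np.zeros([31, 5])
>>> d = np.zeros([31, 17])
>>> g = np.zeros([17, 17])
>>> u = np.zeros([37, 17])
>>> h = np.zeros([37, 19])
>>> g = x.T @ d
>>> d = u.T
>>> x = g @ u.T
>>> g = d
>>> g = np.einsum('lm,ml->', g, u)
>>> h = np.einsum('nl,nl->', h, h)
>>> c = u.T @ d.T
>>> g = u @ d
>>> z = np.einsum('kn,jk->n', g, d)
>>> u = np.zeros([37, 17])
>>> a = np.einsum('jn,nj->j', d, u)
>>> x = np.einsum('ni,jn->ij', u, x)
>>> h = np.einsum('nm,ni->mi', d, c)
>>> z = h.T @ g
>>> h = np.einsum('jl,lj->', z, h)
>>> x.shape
(17, 5)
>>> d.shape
(17, 37)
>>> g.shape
(37, 37)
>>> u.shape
(37, 17)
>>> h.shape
()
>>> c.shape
(17, 17)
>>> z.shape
(17, 37)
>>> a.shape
(17,)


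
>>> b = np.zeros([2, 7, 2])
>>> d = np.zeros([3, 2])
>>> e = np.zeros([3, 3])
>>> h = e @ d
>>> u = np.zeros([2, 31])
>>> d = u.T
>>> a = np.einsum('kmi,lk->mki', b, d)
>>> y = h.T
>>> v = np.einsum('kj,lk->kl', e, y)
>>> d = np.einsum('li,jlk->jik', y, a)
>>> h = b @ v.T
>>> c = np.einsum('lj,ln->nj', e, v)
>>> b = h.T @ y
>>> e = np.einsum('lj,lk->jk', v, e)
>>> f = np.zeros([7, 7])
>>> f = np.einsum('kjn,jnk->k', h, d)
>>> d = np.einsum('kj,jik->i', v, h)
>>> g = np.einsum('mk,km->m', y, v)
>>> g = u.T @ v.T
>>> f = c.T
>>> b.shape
(3, 7, 3)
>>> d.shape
(7,)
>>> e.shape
(2, 3)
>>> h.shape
(2, 7, 3)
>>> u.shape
(2, 31)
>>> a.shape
(7, 2, 2)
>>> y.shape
(2, 3)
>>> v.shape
(3, 2)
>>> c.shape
(2, 3)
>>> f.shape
(3, 2)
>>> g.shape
(31, 3)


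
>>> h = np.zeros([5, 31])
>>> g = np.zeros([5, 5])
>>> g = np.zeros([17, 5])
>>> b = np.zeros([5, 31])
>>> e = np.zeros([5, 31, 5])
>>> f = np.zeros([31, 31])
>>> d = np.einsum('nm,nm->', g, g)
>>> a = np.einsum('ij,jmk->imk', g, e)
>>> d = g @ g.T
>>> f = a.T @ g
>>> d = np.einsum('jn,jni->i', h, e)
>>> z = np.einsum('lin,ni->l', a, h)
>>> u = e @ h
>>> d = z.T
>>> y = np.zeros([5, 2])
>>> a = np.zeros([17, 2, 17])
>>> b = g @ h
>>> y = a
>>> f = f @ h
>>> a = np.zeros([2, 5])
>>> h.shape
(5, 31)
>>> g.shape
(17, 5)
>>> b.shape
(17, 31)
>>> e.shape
(5, 31, 5)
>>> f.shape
(5, 31, 31)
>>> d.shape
(17,)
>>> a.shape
(2, 5)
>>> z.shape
(17,)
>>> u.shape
(5, 31, 31)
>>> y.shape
(17, 2, 17)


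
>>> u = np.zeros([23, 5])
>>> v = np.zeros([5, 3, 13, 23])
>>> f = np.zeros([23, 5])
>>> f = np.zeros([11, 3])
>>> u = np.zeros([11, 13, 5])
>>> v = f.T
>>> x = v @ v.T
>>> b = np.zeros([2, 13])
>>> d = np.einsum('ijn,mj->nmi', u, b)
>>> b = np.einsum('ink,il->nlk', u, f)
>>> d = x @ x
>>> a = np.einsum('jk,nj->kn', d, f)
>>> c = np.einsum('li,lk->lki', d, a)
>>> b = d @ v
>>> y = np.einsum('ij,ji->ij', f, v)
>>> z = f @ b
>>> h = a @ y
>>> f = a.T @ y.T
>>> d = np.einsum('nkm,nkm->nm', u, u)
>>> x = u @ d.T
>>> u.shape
(11, 13, 5)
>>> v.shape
(3, 11)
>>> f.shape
(11, 11)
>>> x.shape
(11, 13, 11)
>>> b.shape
(3, 11)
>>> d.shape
(11, 5)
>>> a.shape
(3, 11)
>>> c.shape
(3, 11, 3)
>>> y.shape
(11, 3)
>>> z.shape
(11, 11)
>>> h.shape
(3, 3)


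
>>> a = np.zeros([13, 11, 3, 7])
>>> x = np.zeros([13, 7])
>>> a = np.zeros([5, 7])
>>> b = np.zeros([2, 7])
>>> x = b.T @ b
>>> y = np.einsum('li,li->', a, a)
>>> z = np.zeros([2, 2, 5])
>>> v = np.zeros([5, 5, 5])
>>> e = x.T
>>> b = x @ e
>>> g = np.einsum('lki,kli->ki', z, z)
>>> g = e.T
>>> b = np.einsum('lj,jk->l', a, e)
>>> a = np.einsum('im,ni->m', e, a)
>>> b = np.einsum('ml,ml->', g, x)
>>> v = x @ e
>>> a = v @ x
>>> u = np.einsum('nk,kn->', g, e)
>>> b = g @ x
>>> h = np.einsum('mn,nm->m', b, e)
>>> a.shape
(7, 7)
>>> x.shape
(7, 7)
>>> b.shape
(7, 7)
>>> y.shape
()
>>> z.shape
(2, 2, 5)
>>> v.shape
(7, 7)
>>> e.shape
(7, 7)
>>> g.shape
(7, 7)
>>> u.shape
()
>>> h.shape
(7,)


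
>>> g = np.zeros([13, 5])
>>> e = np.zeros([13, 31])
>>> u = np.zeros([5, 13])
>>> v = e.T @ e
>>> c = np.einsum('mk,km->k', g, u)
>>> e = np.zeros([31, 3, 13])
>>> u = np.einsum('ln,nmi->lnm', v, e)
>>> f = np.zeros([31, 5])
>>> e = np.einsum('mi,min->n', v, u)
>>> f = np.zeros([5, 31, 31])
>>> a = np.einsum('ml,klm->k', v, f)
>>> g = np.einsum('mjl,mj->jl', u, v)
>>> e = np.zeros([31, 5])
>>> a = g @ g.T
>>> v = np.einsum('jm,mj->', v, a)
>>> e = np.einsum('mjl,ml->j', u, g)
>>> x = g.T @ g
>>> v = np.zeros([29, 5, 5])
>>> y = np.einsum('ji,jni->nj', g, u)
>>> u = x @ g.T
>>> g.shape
(31, 3)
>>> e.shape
(31,)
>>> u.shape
(3, 31)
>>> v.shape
(29, 5, 5)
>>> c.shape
(5,)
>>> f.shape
(5, 31, 31)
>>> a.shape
(31, 31)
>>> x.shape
(3, 3)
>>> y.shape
(31, 31)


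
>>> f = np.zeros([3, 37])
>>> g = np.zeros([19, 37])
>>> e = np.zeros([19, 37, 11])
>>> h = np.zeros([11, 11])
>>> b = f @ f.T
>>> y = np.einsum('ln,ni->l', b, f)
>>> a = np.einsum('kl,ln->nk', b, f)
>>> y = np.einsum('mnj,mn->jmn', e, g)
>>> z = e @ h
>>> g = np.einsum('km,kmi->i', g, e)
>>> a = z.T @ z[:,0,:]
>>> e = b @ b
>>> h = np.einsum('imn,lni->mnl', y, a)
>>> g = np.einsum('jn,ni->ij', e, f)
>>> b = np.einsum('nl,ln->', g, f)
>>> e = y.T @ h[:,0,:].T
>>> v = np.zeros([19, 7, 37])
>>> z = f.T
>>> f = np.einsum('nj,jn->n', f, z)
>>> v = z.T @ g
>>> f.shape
(3,)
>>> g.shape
(37, 3)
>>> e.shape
(37, 19, 19)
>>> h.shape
(19, 37, 11)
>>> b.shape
()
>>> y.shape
(11, 19, 37)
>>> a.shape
(11, 37, 11)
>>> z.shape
(37, 3)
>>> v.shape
(3, 3)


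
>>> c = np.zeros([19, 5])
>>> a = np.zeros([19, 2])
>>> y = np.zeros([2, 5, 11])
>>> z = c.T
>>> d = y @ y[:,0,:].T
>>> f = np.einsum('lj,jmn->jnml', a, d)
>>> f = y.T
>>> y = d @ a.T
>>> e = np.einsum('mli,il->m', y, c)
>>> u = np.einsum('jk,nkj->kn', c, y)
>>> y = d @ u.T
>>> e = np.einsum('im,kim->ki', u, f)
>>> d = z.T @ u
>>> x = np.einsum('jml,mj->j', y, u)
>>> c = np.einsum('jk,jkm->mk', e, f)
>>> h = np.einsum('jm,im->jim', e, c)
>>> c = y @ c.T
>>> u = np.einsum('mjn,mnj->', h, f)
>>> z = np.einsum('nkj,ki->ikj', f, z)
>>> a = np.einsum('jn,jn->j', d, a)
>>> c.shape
(2, 5, 2)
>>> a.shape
(19,)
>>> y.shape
(2, 5, 5)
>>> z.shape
(19, 5, 2)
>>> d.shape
(19, 2)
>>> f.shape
(11, 5, 2)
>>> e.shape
(11, 5)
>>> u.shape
()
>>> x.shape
(2,)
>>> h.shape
(11, 2, 5)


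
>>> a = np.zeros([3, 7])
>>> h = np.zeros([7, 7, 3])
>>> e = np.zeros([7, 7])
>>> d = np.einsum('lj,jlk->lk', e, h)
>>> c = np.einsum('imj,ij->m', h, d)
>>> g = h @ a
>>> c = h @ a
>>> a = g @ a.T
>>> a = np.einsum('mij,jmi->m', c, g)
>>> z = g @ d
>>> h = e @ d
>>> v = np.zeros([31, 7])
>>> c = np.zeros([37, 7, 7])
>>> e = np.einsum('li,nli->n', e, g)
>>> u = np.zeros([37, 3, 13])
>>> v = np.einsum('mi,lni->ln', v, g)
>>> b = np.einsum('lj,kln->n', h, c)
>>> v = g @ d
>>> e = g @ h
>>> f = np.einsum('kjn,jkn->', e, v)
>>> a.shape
(7,)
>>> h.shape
(7, 3)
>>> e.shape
(7, 7, 3)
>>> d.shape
(7, 3)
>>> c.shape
(37, 7, 7)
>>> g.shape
(7, 7, 7)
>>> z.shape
(7, 7, 3)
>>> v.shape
(7, 7, 3)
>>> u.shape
(37, 3, 13)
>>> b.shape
(7,)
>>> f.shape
()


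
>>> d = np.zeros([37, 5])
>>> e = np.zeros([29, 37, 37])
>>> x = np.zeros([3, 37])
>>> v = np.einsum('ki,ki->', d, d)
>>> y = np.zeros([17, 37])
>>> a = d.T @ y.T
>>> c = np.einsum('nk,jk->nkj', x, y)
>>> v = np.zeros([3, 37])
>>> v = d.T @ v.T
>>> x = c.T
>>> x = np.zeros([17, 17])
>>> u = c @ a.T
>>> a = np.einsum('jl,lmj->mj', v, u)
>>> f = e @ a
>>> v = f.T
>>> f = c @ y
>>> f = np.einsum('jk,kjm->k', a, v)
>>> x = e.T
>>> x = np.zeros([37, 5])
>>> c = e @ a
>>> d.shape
(37, 5)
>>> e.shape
(29, 37, 37)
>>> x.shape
(37, 5)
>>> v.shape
(5, 37, 29)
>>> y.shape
(17, 37)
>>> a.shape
(37, 5)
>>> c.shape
(29, 37, 5)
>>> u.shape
(3, 37, 5)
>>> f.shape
(5,)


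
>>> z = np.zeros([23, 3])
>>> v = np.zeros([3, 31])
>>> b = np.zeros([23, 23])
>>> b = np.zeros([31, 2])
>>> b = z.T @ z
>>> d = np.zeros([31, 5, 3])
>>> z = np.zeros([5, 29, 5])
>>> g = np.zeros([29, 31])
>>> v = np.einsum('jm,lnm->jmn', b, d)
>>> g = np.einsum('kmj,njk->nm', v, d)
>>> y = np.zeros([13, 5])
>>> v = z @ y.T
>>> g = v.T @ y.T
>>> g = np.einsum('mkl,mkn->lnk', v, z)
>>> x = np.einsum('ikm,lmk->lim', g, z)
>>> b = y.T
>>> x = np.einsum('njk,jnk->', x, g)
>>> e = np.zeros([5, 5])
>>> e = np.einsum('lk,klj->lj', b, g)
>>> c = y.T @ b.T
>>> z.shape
(5, 29, 5)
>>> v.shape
(5, 29, 13)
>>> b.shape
(5, 13)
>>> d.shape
(31, 5, 3)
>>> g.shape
(13, 5, 29)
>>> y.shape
(13, 5)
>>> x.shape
()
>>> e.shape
(5, 29)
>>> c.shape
(5, 5)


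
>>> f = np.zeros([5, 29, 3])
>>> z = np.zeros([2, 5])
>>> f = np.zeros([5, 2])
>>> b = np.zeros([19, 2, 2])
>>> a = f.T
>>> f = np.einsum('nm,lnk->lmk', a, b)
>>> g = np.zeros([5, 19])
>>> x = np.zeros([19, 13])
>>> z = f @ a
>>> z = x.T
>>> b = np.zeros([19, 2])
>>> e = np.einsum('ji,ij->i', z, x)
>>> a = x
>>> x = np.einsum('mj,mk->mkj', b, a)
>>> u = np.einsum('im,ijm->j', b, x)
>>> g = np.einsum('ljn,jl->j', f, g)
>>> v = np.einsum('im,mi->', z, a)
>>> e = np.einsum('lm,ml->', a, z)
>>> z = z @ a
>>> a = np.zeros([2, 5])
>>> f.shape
(19, 5, 2)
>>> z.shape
(13, 13)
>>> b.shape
(19, 2)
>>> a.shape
(2, 5)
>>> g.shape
(5,)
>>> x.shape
(19, 13, 2)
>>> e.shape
()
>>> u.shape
(13,)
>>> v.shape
()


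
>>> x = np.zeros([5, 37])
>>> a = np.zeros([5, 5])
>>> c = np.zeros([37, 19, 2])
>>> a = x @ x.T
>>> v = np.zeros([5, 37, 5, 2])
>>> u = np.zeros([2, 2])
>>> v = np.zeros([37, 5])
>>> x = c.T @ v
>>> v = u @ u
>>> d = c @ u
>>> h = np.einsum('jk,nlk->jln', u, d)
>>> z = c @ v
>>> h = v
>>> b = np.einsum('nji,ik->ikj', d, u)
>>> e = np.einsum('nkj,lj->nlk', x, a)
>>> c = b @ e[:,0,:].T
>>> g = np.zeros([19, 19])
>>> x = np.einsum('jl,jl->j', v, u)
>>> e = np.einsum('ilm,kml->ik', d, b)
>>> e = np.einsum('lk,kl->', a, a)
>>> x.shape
(2,)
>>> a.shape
(5, 5)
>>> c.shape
(2, 2, 2)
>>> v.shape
(2, 2)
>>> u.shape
(2, 2)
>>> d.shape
(37, 19, 2)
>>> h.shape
(2, 2)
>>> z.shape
(37, 19, 2)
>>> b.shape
(2, 2, 19)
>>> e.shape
()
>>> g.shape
(19, 19)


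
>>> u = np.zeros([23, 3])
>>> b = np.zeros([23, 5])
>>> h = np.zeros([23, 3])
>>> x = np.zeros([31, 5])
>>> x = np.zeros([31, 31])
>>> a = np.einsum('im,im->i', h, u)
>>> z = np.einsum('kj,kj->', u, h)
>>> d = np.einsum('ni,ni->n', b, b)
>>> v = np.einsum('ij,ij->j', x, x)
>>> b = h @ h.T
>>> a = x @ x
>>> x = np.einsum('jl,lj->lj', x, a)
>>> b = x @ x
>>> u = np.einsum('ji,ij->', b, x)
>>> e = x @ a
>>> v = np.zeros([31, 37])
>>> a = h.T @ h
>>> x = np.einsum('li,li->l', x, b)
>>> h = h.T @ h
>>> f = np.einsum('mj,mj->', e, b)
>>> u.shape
()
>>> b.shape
(31, 31)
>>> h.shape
(3, 3)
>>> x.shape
(31,)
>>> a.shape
(3, 3)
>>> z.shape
()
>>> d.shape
(23,)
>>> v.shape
(31, 37)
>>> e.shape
(31, 31)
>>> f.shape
()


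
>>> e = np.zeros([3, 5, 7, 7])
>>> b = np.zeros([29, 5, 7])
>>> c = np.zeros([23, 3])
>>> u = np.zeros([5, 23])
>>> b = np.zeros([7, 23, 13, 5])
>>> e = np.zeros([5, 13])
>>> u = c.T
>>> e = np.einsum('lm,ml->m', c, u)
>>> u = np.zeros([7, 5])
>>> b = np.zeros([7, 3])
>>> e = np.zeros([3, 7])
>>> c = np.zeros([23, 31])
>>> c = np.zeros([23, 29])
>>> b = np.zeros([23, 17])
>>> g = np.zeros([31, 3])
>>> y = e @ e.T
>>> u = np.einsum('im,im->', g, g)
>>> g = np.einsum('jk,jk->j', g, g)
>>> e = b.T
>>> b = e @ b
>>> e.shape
(17, 23)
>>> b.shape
(17, 17)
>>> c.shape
(23, 29)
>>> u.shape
()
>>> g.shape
(31,)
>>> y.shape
(3, 3)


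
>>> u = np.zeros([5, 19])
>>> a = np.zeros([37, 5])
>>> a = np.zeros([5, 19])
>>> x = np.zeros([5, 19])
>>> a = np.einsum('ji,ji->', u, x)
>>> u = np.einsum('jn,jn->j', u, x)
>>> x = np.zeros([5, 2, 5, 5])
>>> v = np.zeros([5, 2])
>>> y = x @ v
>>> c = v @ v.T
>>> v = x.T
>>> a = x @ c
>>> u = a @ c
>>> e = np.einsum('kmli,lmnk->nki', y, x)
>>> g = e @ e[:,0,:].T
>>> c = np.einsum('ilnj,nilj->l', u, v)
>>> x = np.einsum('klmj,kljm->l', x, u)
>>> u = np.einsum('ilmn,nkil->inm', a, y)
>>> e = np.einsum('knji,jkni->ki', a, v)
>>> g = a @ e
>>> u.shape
(5, 5, 5)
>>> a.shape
(5, 2, 5, 5)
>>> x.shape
(2,)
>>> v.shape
(5, 5, 2, 5)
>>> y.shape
(5, 2, 5, 2)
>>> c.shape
(2,)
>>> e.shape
(5, 5)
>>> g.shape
(5, 2, 5, 5)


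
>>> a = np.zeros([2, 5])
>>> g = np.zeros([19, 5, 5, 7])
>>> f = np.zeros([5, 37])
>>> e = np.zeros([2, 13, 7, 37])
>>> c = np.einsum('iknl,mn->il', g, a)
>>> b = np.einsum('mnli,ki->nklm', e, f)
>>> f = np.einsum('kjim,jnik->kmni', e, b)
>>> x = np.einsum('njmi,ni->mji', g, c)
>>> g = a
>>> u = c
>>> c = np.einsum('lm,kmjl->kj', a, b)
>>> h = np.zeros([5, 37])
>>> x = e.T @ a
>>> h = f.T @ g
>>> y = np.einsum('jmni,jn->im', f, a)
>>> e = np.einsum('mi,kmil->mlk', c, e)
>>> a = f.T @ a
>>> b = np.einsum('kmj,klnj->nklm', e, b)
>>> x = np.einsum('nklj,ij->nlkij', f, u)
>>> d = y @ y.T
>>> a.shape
(7, 5, 37, 5)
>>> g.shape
(2, 5)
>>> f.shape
(2, 37, 5, 7)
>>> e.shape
(13, 37, 2)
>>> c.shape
(13, 7)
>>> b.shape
(7, 13, 5, 37)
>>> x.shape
(2, 5, 37, 19, 7)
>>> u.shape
(19, 7)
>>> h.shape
(7, 5, 37, 5)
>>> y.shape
(7, 37)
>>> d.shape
(7, 7)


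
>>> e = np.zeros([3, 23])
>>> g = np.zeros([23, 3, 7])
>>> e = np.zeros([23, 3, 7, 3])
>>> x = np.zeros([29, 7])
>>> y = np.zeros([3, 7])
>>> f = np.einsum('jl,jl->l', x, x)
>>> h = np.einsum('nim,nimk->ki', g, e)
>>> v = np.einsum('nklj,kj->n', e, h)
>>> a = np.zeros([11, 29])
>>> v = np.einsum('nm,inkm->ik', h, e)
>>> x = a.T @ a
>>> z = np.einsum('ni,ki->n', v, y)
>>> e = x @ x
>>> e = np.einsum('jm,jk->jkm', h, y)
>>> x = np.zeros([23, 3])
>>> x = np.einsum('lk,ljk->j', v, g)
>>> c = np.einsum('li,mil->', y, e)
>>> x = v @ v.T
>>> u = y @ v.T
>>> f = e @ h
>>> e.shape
(3, 7, 3)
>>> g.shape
(23, 3, 7)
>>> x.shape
(23, 23)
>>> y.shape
(3, 7)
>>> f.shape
(3, 7, 3)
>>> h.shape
(3, 3)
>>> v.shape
(23, 7)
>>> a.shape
(11, 29)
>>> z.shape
(23,)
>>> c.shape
()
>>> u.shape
(3, 23)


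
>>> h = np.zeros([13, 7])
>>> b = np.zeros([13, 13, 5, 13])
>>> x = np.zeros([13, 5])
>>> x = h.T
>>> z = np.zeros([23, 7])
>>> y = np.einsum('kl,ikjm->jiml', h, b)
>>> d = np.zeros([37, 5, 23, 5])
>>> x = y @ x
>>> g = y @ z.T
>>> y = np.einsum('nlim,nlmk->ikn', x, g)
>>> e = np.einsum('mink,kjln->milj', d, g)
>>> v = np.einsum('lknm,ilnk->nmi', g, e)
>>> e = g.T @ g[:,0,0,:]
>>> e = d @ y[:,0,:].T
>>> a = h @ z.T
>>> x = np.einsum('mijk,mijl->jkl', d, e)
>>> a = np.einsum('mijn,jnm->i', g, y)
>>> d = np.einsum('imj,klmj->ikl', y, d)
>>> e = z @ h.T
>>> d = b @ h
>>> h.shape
(13, 7)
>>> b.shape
(13, 13, 5, 13)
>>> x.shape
(23, 5, 13)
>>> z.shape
(23, 7)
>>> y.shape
(13, 23, 5)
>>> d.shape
(13, 13, 5, 7)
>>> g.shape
(5, 13, 13, 23)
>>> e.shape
(23, 13)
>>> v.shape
(13, 23, 37)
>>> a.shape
(13,)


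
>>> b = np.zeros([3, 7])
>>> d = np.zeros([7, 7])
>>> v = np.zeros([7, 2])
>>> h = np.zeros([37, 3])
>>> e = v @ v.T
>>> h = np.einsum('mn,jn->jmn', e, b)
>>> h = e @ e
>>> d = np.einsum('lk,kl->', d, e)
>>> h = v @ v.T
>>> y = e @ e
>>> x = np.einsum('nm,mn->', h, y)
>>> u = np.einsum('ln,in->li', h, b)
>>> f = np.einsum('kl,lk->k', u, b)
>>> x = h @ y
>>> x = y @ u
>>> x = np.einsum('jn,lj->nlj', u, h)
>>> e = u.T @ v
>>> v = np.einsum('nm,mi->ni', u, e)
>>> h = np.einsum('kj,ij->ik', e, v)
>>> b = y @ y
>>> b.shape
(7, 7)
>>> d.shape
()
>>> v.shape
(7, 2)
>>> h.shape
(7, 3)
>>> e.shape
(3, 2)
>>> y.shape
(7, 7)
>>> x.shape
(3, 7, 7)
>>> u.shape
(7, 3)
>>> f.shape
(7,)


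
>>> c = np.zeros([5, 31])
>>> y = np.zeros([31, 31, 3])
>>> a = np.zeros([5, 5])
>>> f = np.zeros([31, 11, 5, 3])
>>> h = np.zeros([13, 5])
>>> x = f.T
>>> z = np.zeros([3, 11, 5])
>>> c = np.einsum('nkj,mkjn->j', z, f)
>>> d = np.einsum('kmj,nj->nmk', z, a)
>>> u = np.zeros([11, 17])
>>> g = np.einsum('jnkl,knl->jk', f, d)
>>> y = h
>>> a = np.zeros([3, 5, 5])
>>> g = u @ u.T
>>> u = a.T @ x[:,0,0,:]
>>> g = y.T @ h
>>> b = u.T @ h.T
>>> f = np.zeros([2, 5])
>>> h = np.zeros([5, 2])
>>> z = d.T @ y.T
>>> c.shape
(5,)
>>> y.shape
(13, 5)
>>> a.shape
(3, 5, 5)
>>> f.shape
(2, 5)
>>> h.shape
(5, 2)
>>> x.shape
(3, 5, 11, 31)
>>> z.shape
(3, 11, 13)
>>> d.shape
(5, 11, 3)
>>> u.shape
(5, 5, 31)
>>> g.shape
(5, 5)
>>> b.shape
(31, 5, 13)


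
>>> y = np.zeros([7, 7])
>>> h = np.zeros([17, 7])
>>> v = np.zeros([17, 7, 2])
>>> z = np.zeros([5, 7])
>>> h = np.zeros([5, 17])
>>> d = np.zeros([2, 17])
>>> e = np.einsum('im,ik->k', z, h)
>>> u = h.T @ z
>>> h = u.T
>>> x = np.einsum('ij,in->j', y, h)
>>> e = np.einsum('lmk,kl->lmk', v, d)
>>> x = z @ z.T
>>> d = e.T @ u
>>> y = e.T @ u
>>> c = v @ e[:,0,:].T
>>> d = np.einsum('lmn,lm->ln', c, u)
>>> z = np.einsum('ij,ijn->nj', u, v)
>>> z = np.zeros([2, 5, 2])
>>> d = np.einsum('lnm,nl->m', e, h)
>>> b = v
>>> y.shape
(2, 7, 7)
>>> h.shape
(7, 17)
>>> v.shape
(17, 7, 2)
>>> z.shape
(2, 5, 2)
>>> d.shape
(2,)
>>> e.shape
(17, 7, 2)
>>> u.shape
(17, 7)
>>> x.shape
(5, 5)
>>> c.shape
(17, 7, 17)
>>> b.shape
(17, 7, 2)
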